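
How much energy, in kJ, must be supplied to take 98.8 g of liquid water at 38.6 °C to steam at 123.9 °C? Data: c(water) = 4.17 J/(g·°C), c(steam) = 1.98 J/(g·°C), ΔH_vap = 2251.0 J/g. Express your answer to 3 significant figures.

q1 (heat water 38.6→100.0 °C): 98.8 × 4.17 × 61.4 = 25297 J
q2 (vaporize at 100 °C): 98.8 × 2251.0 = 222399 J
q3 (heat steam 100.0→123.9 °C): 98.8 × 1.98 × 23.9 = 4675 J
Total: 25297 + 222399 + 4675 = 252371 J = 252 kJ

q = 252 kJ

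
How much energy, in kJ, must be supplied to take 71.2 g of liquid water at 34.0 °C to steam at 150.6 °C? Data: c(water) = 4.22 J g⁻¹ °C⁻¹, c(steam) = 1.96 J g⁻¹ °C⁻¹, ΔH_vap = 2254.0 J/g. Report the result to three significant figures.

q1 (heat water 34.0→100.0 °C): 71.2 × 4.22 × 66.0 = 19831 J
q2 (vaporize at 100 °C): 71.2 × 2254.0 = 160485 J
q3 (heat steam 100.0→150.6 °C): 71.2 × 1.96 × 50.6 = 7061 J
Total: 19831 + 160485 + 7061 = 187377 J = 187 kJ

q = 187 kJ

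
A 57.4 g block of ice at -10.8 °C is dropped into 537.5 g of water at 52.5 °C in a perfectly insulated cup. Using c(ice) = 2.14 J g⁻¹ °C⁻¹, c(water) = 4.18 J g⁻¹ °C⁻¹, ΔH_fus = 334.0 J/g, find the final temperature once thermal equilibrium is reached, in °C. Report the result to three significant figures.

T_f = 39.2 °C

Heat to bring ice to 0 °C and melt it: q₁ = 57.4×2.14×10.8 + 57.4×334.0 = 20498 J
Heat the water can supply cooling to 0 °C: 537.5×4.18×52.5 = 117954 J > q₁, so all ice melts.
Energy balance: 537.5×4.18×(52.5 − T) = 20498 + 57.4×4.18×(T − 0)
2246.75(52.5 − T) = 20498 + 239.932 T
117954 − 20498 = 2486.682 T
T = 97456 / 2486.682 = 39.19 °C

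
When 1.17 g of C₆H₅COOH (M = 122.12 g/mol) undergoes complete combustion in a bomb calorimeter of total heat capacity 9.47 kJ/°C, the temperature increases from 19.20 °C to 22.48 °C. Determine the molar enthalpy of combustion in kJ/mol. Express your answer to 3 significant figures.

ΔH = -3240 kJ/mol

ΔT = 22.48 − 19.20 = 3.28 °C
q_cal = C_cal × ΔT = 9.47 × 3.28 = 31.0616 kJ
n = 1.17 / 122.12 = 0.009581 mol
q_rxn = −q_cal = -31.0616 kJ
ΔH = -31.0616 / 0.009581 = -3242 kJ/mol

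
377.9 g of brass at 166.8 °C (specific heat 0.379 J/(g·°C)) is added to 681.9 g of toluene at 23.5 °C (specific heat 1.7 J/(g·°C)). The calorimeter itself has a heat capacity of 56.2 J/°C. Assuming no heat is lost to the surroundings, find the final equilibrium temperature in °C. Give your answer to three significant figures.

Heat lost by brass = heat gained by toluene + calorimeter.
(377.9)(0.379)(166.8 − T) = [(681.9)(1.7) + 56.2](T − 23.5)
143.2241 (166.8 − T) = 1215.43 (T − 23.5)
23890 − 143.2241 T = 1215.43 T − 28563
52453 = 1358.6541 T
T = 38.61 °C

T_f = 38.6 °C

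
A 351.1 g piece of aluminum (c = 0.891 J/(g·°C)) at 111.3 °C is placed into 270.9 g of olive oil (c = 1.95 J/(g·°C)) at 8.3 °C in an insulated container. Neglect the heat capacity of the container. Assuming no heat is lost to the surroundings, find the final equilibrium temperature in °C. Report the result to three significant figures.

Heat lost by aluminum = heat gained by olive oil.
(351.1)(0.891)(111.3 − T) = (270.9)(1.95)(T − 8.3)
312.8301 (111.3 − T) = 528.255 (T − 8.3)
34818 − 312.8301 T = 528.255 T − 4384.5
39202.5 = 841.0851 T
T = 46.61 °C

T_f = 46.6 °C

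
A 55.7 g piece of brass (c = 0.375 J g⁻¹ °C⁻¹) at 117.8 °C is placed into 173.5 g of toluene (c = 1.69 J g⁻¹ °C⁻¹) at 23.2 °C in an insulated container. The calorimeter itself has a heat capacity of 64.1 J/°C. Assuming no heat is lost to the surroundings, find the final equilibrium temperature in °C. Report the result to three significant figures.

Heat lost by brass = heat gained by toluene + calorimeter.
(55.7)(0.375)(117.8 − T) = [(173.5)(1.69) + 64.1](T − 23.2)
20.8875 (117.8 − T) = 357.315 (T − 23.2)
2460.5 − 20.8875 T = 357.315 T − 8289.7
10750.2 = 378.2025 T
T = 28.42 °C

T_f = 28.4 °C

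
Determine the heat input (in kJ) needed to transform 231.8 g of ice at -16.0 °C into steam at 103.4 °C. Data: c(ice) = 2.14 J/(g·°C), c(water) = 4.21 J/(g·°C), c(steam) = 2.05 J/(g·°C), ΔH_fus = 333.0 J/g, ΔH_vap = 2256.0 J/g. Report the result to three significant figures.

q = 707 kJ

q1 (heat ice -16.0→0.0 °C): 231.8 × 2.14 × 16.0 = 7937 J
q2 (melt at 0 °C): 231.8 × 333.0 = 77189 J
q3 (heat water 0.0→100.0 °C): 231.8 × 4.21 × 100.0 = 97588 J
q4 (vaporize at 100 °C): 231.8 × 2256.0 = 522941 J
q5 (heat steam 100.0→103.4 °C): 231.8 × 2.05 × 3.4 = 1616 J
Total: 7937 + 77189 + 97588 + 522941 + 1616 = 707271 J = 707 kJ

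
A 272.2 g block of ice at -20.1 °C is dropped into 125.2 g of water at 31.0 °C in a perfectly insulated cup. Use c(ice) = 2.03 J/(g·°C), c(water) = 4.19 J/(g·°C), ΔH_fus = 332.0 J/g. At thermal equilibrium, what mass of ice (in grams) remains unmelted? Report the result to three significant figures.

Heat to warm all ice to 0 °C: 272.2×2.03×20.1 = 11107 J
Heat released by water cooling to 0 °C: 125.2×4.19×31.0 = 16262 J
16262 J < 11107 + 272.2×332.0 = 101477.4 J, so not all ice melts; final T = 0 °C.
Heat left for melting: 16262 − 11107 = 5155 J
Mass melted = 5155 / 332.0 = 15.53 g
Ice remaining = 272.2 − 15.53 = 256.67 g

m_ice remaining = 257 g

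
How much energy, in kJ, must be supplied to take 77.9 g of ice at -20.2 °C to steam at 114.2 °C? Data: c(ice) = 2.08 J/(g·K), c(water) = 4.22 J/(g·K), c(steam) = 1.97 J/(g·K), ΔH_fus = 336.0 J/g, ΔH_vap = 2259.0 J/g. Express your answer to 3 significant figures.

q = 240 kJ

q1 (heat ice -20.2→0.0 °C): 77.9 × 2.08 × 20.2 = 3273 J
q2 (melt at 0 °C): 77.9 × 336.0 = 26174 J
q3 (heat water 0.0→100.0 °C): 77.9 × 4.22 × 100.0 = 32874 J
q4 (vaporize at 100 °C): 77.9 × 2259.0 = 175976 J
q5 (heat steam 100.0→114.2 °C): 77.9 × 1.97 × 14.2 = 2179 J
Total: 3273 + 26174 + 32874 + 175976 + 2179 = 240476 J = 240 kJ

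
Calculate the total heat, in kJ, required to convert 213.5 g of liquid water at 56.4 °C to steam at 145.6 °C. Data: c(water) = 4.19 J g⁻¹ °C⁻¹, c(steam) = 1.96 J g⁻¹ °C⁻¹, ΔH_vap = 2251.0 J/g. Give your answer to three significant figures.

q = 539 kJ

q1 (heat water 56.4→100.0 °C): 213.5 × 4.19 × 43.6 = 39003 J
q2 (vaporize at 100 °C): 213.5 × 2251.0 = 480589 J
q3 (heat steam 100.0→145.6 °C): 213.5 × 1.96 × 45.6 = 19082 J
Total: 39003 + 480589 + 19082 = 538674 J = 539 kJ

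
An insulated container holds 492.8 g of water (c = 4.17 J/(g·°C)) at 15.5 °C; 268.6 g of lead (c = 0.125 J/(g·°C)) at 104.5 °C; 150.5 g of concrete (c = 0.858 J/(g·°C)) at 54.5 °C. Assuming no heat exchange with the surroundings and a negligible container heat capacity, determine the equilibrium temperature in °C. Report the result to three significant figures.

T_f = 19.1 °C

Σ mᵢcᵢ(T − Tᵢ) = 0  ⇒  T = Σ mᵢcᵢTᵢ / Σ mᵢcᵢ
Σ mᵢcᵢ = 492.8×4.17 + 268.6×0.125 + 150.5×0.858 = 2217.680
Σ mᵢcᵢTᵢ = 2054.976×15.5 + 33.575×104.5 + 129.129×54.5 = 42398
T = 42398 / 2217.680 = 19.12 °C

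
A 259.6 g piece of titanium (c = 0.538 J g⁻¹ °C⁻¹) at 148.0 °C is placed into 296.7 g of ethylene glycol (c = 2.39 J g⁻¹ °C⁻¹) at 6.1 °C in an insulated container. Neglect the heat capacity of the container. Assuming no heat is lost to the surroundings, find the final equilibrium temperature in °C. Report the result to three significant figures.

Heat lost by titanium = heat gained by ethylene glycol.
(259.6)(0.538)(148.0 − T) = (296.7)(2.39)(T − 6.1)
139.6648 (148.0 − T) = 709.113 (T − 6.1)
20670 − 139.6648 T = 709.113 T − 4325.6
24995.6 = 848.7778 T
T = 29.449 °C

T_f = 29.4 °C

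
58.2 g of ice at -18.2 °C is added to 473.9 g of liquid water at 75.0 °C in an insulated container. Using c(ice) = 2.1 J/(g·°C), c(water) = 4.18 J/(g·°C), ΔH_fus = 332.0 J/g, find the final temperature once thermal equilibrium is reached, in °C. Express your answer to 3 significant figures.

T_f = 57.1 °C

Heat to bring ice to 0 °C and melt it: q₁ = 58.2×2.1×18.2 + 58.2×332.0 = 21547 J
Heat the water can supply cooling to 0 °C: 473.9×4.18×75.0 = 148568 J > q₁, so all ice melts.
Energy balance: 473.9×4.18×(75.0 − T) = 21547 + 58.2×4.18×(T − 0)
1980.902(75.0 − T) = 21547 + 243.276 T
148568 − 21547 = 2224.178 T
T = 127021 / 2224.178 = 57.11 °C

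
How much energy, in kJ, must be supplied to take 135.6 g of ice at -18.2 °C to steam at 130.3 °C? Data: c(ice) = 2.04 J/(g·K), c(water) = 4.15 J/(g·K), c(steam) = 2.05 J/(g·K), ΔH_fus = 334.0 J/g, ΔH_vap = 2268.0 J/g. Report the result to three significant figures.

q1 (heat ice -18.2→0.0 °C): 135.6 × 2.04 × 18.2 = 5035 J
q2 (melt at 0 °C): 135.6 × 334.0 = 45290 J
q3 (heat water 0.0→100.0 °C): 135.6 × 4.15 × 100.0 = 56274 J
q4 (vaporize at 100 °C): 135.6 × 2268.0 = 307541 J
q5 (heat steam 100.0→130.3 °C): 135.6 × 2.05 × 30.3 = 8423 J
Total: 5035 + 45290 + 56274 + 307541 + 8423 = 422563 J = 423 kJ

q = 423 kJ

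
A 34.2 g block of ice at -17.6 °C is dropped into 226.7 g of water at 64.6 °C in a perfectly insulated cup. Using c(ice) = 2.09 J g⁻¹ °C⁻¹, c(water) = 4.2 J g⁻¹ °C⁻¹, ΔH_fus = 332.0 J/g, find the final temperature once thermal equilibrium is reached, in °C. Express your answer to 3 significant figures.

Heat to bring ice to 0 °C and melt it: q₁ = 34.2×2.09×17.6 + 34.2×332.0 = 12612 J
Heat the water can supply cooling to 0 °C: 226.7×4.2×64.6 = 61508.2 J > q₁, so all ice melts.
Energy balance: 226.7×4.2×(64.6 − T) = 12612 + 34.2×4.2×(T − 0)
952.14(64.6 − T) = 12612 + 143.64 T
61508.2 − 12612 = 1095.78 T
T = 48896.2 / 1095.78 = 44.62 °C

T_f = 44.6 °C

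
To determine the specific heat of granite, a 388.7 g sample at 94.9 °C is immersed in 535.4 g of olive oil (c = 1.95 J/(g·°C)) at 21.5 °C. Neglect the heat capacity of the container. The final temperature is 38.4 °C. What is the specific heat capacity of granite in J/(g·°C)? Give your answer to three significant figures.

q_gained = (535.4 × 1.95) × (38.4 − 21.5) = 17640 J
q_lost = 388.7 × c × (94.9 − 38.4) = 21961.55 c
Set equal: c = 17640 / 21961.55 = 0.803 J/(g·°C)

c = 0.803 J/(g·°C)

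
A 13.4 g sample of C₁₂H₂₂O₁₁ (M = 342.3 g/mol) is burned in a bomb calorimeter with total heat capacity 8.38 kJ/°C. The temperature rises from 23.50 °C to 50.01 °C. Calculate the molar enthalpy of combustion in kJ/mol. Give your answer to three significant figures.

ΔH = -5670 kJ/mol

ΔT = 50.01 − 23.50 = 26.51 °C
q_cal = C_cal × ΔT = 8.38 × 26.51 = 222.1538 kJ
n = 13.4 / 342.3 = 0.03915 mol
q_rxn = −q_cal = -222.1538 kJ
ΔH = -222.1538 / 0.03915 = -5674 kJ/mol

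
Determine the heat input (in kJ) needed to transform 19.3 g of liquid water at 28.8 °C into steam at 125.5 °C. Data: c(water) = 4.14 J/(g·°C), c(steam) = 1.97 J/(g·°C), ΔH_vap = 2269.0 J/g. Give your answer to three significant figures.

q1 (heat water 28.8→100.0 °C): 19.3 × 4.14 × 71.2 = 5689 J
q2 (vaporize at 100 °C): 19.3 × 2269.0 = 43792 J
q3 (heat steam 100.0→125.5 °C): 19.3 × 1.97 × 25.5 = 970 J
Total: 5689 + 43792 + 970 = 50451 J = 50.5 kJ

q = 50.5 kJ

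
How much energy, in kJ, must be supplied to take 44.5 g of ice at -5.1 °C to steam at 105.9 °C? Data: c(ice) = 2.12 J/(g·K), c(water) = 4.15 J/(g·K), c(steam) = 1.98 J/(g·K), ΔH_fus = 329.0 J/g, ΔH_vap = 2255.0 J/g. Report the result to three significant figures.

q1 (heat ice -5.1→0.0 °C): 44.5 × 2.12 × 5.1 = 481 J
q2 (melt at 0 °C): 44.5 × 329.0 = 14641 J
q3 (heat water 0.0→100.0 °C): 44.5 × 4.15 × 100.0 = 18468 J
q4 (vaporize at 100 °C): 44.5 × 2255.0 = 100348 J
q5 (heat steam 100.0→105.9 °C): 44.5 × 1.98 × 5.9 = 520 J
Total: 481 + 14641 + 18468 + 100348 + 520 = 134458 J = 134 kJ

q = 134 kJ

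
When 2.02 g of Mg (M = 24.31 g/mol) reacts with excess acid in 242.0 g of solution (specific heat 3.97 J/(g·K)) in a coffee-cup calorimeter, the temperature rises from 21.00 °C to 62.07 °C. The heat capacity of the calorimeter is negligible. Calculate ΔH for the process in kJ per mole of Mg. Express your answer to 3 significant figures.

ΔH = -475 kJ/mol

|ΔT| = |62.07 − 21.00| = 41.07 °C
|q_surr| = (242.0 × 3.97) × 41.07 = 960.74 × 41.07 = 39460 J
n(Mg) = 2.02 / 24.31 = 0.08309 mol
Temperature rose, so q_rxn = −|q_surr| = -39.46 kJ
ΔH = q_rxn / n = -474.9 kJ/mol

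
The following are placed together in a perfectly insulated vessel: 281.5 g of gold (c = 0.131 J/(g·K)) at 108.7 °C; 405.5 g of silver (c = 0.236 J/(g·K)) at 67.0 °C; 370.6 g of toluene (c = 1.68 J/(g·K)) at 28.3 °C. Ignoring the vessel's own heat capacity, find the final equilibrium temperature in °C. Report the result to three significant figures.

T_f = 37.1 °C

Σ mᵢcᵢ(T − Tᵢ) = 0  ⇒  T = Σ mᵢcᵢTᵢ / Σ mᵢcᵢ
Σ mᵢcᵢ = 281.5×0.131 + 405.5×0.236 + 370.6×1.68 = 755.1825
Σ mᵢcᵢTᵢ = 36.8765×108.7 + 95.698×67.0 + 622.608×28.3 = 28040
T = 28040 / 755.1825 = 37.13 °C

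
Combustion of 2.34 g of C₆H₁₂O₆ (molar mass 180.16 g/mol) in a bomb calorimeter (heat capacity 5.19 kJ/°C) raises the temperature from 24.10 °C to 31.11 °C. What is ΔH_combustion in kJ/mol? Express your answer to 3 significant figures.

ΔH = -2800 kJ/mol

ΔT = 31.11 − 24.10 = 7.01 °C
q_cal = C_cal × ΔT = 5.19 × 7.01 = 36.3819 kJ
n = 2.34 / 180.16 = 0.01299 mol
q_rxn = −q_cal = -36.3819 kJ
ΔH = -36.3819 / 0.01299 = -2801 kJ/mol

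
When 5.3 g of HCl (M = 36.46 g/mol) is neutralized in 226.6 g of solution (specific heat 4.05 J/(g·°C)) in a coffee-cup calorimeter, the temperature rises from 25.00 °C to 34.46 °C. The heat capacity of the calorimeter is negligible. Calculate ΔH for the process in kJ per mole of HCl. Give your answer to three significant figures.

ΔH = -59.7 kJ/mol

|ΔT| = |34.46 − 25.00| = 9.46 °C
|q_surr| = (226.6 × 4.05) × 9.46 = 917.73 × 9.46 = 8682 J
n(HCl) = 5.3 / 36.46 = 0.1454 mol
Temperature rose, so q_rxn = −|q_surr| = -8.682 kJ
ΔH = q_rxn / n = -59.71 kJ/mol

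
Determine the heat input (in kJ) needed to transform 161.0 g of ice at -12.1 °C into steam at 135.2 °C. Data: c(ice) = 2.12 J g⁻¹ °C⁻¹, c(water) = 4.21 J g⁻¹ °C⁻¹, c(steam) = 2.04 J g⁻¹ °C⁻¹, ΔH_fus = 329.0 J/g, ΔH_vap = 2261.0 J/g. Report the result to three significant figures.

q = 500 kJ

q1 (heat ice -12.1→0.0 °C): 161.0 × 2.12 × 12.1 = 4130 J
q2 (melt at 0 °C): 161.0 × 329.0 = 52969 J
q3 (heat water 0.0→100.0 °C): 161.0 × 4.21 × 100.0 = 67781 J
q4 (vaporize at 100 °C): 161.0 × 2261.0 = 364021 J
q5 (heat steam 100.0→135.2 °C): 161.0 × 2.04 × 35.2 = 11561 J
Total: 4130 + 52969 + 67781 + 364021 + 11561 = 500462 J = 500 kJ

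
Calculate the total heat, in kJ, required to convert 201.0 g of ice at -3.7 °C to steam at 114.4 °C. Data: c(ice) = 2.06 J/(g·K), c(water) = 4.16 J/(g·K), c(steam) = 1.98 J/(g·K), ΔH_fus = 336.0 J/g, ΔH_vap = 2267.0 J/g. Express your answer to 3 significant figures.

q = 614 kJ

q1 (heat ice -3.7→0.0 °C): 201.0 × 2.06 × 3.7 = 1532 J
q2 (melt at 0 °C): 201.0 × 336.0 = 67536 J
q3 (heat water 0.0→100.0 °C): 201.0 × 4.16 × 100.0 = 83616 J
q4 (vaporize at 100 °C): 201.0 × 2267.0 = 455667 J
q5 (heat steam 100.0→114.4 °C): 201.0 × 1.98 × 14.4 = 5731 J
Total: 1532 + 67536 + 83616 + 455667 + 5731 = 614082 J = 614 kJ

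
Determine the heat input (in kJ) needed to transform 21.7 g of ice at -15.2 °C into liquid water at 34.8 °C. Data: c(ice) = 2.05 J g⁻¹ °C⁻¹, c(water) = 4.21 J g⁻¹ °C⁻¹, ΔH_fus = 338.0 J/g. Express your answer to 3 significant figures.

q1 (heat ice -15.2→0.0 °C): 21.7 × 2.05 × 15.2 = 676 J
q2 (melt at 0 °C): 21.7 × 338.0 = 7335 J
q3 (heat water 0.0→34.8 °C): 21.7 × 4.21 × 34.8 = 3179 J
Total: 676 + 7335 + 3179 = 11190 J = 11.2 kJ

q = 11.2 kJ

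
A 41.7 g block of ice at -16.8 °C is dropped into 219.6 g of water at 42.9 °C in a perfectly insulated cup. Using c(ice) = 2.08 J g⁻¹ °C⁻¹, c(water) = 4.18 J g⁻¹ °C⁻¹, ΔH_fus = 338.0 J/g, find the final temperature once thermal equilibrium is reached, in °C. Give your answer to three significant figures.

T_f = 21.8 °C

Heat to bring ice to 0 °C and melt it: q₁ = 41.7×2.08×16.8 + 41.7×338.0 = 15552 J
Heat the water can supply cooling to 0 °C: 219.6×4.18×42.9 = 39379.1 J > q₁, so all ice melts.
Energy balance: 219.6×4.18×(42.9 − T) = 15552 + 41.7×4.18×(T − 0)
917.928(42.9 − T) = 15552 + 174.306 T
39379.1 − 15552 = 1092.234 T
T = 23827.1 / 1092.234 = 21.82 °C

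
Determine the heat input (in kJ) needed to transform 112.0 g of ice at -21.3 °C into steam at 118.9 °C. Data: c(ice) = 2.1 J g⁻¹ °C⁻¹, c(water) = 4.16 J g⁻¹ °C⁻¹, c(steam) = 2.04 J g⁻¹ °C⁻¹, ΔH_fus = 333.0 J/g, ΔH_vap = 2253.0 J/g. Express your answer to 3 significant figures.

q1 (heat ice -21.3→0.0 °C): 112.0 × 2.1 × 21.3 = 5010 J
q2 (melt at 0 °C): 112.0 × 333.0 = 37296 J
q3 (heat water 0.0→100.0 °C): 112.0 × 4.16 × 100.0 = 46592 J
q4 (vaporize at 100 °C): 112.0 × 2253.0 = 252336 J
q5 (heat steam 100.0→118.9 °C): 112.0 × 2.04 × 18.9 = 4318 J
Total: 5010 + 37296 + 46592 + 252336 + 4318 = 345552 J = 346 kJ

q = 346 kJ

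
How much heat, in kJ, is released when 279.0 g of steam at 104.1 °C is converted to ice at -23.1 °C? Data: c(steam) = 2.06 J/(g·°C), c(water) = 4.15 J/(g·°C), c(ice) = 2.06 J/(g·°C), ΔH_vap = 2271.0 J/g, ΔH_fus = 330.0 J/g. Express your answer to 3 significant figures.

q = 857 kJ

q1 (cool steam 104.1→100 °C): 279.0 × 2.06 × 4.1 = 2356 J
q2 (condense at 100 °C): 279.0 × 2271.0 = 633609 J
q3 (cool water 100→0 °C): 279.0 × 4.15 × 100.0 = 115785 J
q4 (freeze at 0 °C): 279.0 × 330.0 = 92070 J
q5 (cool ice 0→-23.1 °C): 279.0 × 2.06 × 23.1 = 13276 J
Total: 2356 + 633609 + 115785 + 92070 + 13276 = 857096 J = 857 kJ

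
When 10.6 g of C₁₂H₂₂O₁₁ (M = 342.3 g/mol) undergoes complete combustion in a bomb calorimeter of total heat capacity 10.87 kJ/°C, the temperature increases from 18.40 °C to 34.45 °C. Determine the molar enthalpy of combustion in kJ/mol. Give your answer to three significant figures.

ΔH = -5630 kJ/mol

ΔT = 34.45 − 18.40 = 16.05 °C
q_cal = C_cal × ΔT = 10.87 × 16.05 = 174.4635 kJ
n = 10.6 / 342.3 = 0.03097 mol
q_rxn = −q_cal = -174.4635 kJ
ΔH = -174.4635 / 0.03097 = -5633 kJ/mol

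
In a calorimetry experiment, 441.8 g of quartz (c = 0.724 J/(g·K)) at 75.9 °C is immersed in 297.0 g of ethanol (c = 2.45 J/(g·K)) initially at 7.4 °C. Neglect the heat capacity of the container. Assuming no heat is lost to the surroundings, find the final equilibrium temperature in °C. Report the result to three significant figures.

Heat lost by quartz = heat gained by ethanol.
(441.8)(0.724)(75.9 − T) = (297.0)(2.45)(T − 7.4)
319.8632 (75.9 − T) = 727.65 (T − 7.4)
24278 − 319.8632 T = 727.65 T − 5384.6
29662.6 = 1047.5132 T
T = 28.32 °C

T_f = 28.3 °C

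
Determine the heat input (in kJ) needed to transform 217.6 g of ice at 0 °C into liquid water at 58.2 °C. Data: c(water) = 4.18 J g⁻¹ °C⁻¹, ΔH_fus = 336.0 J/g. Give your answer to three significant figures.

q = 126 kJ

q1 (melt at 0 °C): 217.6 × 336.0 = 73114 J
q2 (heat water 0.0→58.2 °C): 217.6 × 4.18 × 58.2 = 52937 J
Total: 73114 + 52937 = 126051 J = 126 kJ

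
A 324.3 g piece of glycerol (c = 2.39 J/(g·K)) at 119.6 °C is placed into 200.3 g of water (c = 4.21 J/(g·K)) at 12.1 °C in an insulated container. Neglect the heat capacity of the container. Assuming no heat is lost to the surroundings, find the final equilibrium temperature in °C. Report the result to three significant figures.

T_f = 63.6 °C

Heat lost by glycerol = heat gained by water.
(324.3)(2.39)(119.6 − T) = (200.3)(4.21)(T − 12.1)
775.077 (119.6 − T) = 843.263 (T − 12.1)
92699 − 775.077 T = 843.263 T − 10203
102902 = 1618.340 T
T = 63.58 °C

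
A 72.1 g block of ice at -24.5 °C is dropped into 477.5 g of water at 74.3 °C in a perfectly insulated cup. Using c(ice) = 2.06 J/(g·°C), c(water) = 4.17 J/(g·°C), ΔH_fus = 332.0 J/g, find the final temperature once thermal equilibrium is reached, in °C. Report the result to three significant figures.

T_f = 52.5 °C

Heat to bring ice to 0 °C and melt it: q₁ = 72.1×2.06×24.5 + 72.1×332.0 = 27576 J
Heat the water can supply cooling to 0 °C: 477.5×4.17×74.3 = 147944 J > q₁, so all ice melts.
Energy balance: 477.5×4.17×(74.3 − T) = 27576 + 72.1×4.17×(T − 0)
1991.175(74.3 − T) = 27576 + 300.657 T
147944 − 27576 = 2291.832 T
T = 120368 / 2291.832 = 52.52 °C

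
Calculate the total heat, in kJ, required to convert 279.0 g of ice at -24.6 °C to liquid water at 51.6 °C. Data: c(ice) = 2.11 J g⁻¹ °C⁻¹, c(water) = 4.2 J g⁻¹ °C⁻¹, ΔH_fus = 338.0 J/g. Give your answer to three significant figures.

q1 (heat ice -24.6→0.0 °C): 279.0 × 2.11 × 24.6 = 14482 J
q2 (melt at 0 °C): 279.0 × 338.0 = 94302 J
q3 (heat water 0.0→51.6 °C): 279.0 × 4.2 × 51.6 = 60465 J
Total: 14482 + 94302 + 60465 = 169249 J = 169 kJ

q = 169 kJ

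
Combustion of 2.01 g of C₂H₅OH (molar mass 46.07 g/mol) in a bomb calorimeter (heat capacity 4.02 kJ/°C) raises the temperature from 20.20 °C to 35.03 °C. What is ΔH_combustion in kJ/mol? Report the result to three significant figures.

ΔT = 35.03 − 20.20 = 14.83 °C
q_cal = C_cal × ΔT = 4.02 × 14.83 = 59.6166 kJ
n = 2.01 / 46.07 = 0.04363 mol
q_rxn = −q_cal = -59.6166 kJ
ΔH = -59.6166 / 0.04363 = -1366 kJ/mol

ΔH = -1370 kJ/mol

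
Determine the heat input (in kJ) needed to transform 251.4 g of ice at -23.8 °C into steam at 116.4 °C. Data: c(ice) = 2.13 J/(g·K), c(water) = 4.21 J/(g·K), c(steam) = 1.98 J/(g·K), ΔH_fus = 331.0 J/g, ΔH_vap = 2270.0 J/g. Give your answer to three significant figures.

q1 (heat ice -23.8→0.0 °C): 251.4 × 2.13 × 23.8 = 12744 J
q2 (melt at 0 °C): 251.4 × 331.0 = 83213 J
q3 (heat water 0.0→100.0 °C): 251.4 × 4.21 × 100.0 = 105839 J
q4 (vaporize at 100 °C): 251.4 × 2270.0 = 570678 J
q5 (heat steam 100.0→116.4 °C): 251.4 × 1.98 × 16.4 = 8163 J
Total: 12744 + 83213 + 105839 + 570678 + 8163 = 780637 J = 781 kJ

q = 781 kJ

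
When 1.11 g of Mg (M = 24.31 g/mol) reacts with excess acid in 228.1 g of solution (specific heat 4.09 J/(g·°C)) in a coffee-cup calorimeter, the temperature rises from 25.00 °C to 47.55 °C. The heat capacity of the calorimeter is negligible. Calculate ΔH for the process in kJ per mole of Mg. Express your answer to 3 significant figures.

ΔH = -461 kJ/mol

|ΔT| = |47.55 − 25.00| = 22.55 °C
|q_surr| = (228.1 × 4.09) × 22.55 = 932.929 × 22.55 = 21040 J
n(Mg) = 1.11 / 24.31 = 0.04566 mol
Temperature rose, so q_rxn = −|q_surr| = -21.04 kJ
ΔH = q_rxn / n = -460.8 kJ/mol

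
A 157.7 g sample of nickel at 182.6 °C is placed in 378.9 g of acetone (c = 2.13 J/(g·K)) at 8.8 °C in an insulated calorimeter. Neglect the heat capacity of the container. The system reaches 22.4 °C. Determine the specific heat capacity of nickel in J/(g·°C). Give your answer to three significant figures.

c = 0.434 J/(g·°C)

q_gained = (378.9 × 2.13) × (22.4 − 8.8) = 10976 J
q_lost = 157.7 × c × (182.6 − 22.4) = 25263.54 c
Set equal: c = 10976 / 25263.54 = 0.434 J/(g·°C)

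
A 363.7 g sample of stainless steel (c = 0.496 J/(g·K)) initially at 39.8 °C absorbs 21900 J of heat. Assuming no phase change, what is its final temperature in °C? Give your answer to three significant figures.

ΔT = q / (m c) = 21900 / (363.7 × 0.496) = 121.4 °C
T_f = 39.8 + 121.4 = 161.2 °C

T_f = 161 °C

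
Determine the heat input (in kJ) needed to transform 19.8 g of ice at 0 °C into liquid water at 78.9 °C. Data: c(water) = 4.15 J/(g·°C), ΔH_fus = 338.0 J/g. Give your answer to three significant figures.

q = 13.2 kJ

q1 (melt at 0 °C): 19.8 × 338.0 = 6692 J
q2 (heat water 0.0→78.9 °C): 19.8 × 4.15 × 78.9 = 6483 J
Total: 6692 + 6483 = 13175 J = 13.2 kJ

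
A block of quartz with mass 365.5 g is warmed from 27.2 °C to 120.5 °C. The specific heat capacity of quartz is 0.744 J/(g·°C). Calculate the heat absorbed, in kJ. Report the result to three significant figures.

q = m c ΔT = 365.5 × 0.744 × (120.5 − 27.2)
q = 365.5 × 0.744 × 93.3 = 25370 J = 25.4 kJ

q = 25.4 kJ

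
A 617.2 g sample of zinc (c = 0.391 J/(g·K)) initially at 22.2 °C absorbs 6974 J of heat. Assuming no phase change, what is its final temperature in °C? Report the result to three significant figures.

T_f = 51.1 °C

ΔT = q / (m c) = 6974 / (617.2 × 0.391) = 28.90 °C
T_f = 22.2 + 28.90 = 51.10 °C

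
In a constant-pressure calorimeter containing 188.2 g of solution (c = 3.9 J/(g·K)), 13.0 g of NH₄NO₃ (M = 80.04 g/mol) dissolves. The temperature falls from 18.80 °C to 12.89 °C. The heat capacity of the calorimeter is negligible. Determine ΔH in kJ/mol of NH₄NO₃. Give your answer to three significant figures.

|ΔT| = |12.89 − 18.80| = 5.91 °C
|q_surr| = (188.2 × 3.9) × 5.91 = 733.98 × 5.91 = 4338 J
n(NH₄NO₃) = 13.0 / 80.04 = 0.1624 mol
Temperature fell, so q_rxn = +|q_surr| = 4.338 kJ
ΔH = q_rxn / n = 26.71 kJ/mol

ΔH = 26.7 kJ/mol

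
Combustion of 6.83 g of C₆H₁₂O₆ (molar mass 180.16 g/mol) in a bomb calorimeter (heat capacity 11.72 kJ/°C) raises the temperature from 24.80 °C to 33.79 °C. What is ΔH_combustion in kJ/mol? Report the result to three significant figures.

ΔT = 33.79 − 24.80 = 8.99 °C
q_cal = C_cal × ΔT = 11.72 × 8.99 = 105.3628 kJ
n = 6.83 / 180.16 = 0.03791 mol
q_rxn = −q_cal = -105.3628 kJ
ΔH = -105.3628 / 0.03791 = -2779 kJ/mol

ΔH = -2780 kJ/mol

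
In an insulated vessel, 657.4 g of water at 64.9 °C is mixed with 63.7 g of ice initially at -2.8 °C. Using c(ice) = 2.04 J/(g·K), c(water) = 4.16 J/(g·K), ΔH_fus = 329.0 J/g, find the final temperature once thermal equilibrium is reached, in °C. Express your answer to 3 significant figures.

Heat to bring ice to 0 °C and melt it: q₁ = 63.7×2.04×2.8 + 63.7×329.0 = 21321 J
Heat the water can supply cooling to 0 °C: 657.4×4.16×64.9 = 177487 J > q₁, so all ice melts.
Energy balance: 657.4×4.16×(64.9 − T) = 21321 + 63.7×4.16×(T − 0)
2734.784(64.9 − T) = 21321 + 264.992 T
177487 − 21321 = 2999.776 T
T = 156166 / 2999.776 = 52.06 °C

T_f = 52.1 °C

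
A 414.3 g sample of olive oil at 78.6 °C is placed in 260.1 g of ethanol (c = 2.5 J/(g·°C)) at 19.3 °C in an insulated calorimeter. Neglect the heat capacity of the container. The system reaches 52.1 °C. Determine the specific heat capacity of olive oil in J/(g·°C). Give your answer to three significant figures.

q_gained = (260.1 × 2.5) × (52.1 − 19.3) = 21330 J
q_lost = 414.3 × c × (78.6 − 52.1) = 10978.95 c
Set equal: c = 21330 / 10978.95 = 1.94 J/(g·°C)

c = 1.94 J/(g·°C)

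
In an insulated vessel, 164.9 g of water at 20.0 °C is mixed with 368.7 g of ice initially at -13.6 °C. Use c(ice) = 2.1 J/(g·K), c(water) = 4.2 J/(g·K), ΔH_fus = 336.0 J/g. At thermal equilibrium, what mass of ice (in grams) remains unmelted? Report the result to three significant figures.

Heat to warm all ice to 0 °C: 368.7×2.1×13.6 = 10530 J
Heat released by water cooling to 0 °C: 164.9×4.2×20.0 = 13852 J
13852 J < 10530 + 368.7×336.0 = 134413.2 J, so not all ice melts; final T = 0 °C.
Heat left for melting: 13852 − 10530 = 3322 J
Mass melted = 3322 / 336.0 = 9.887 g
Ice remaining = 368.7 − 9.887 = 358.813 g

m_ice remaining = 359 g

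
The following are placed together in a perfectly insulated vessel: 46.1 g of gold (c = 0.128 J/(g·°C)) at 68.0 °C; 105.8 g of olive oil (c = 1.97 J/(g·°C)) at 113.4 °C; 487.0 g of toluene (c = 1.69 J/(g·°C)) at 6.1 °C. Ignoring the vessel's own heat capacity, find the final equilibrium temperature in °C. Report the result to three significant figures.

Σ mᵢcᵢ(T − Tᵢ) = 0  ⇒  T = Σ mᵢcᵢTᵢ / Σ mᵢcᵢ
Σ mᵢcᵢ = 46.1×0.128 + 105.8×1.97 + 487.0×1.69 = 1037.3568
Σ mᵢcᵢTᵢ = 5.9008×68.0 + 208.426×113.4 + 823.03×6.1 = 29057
T = 29057 / 1037.3568 = 28.01 °C

T_f = 28.0 °C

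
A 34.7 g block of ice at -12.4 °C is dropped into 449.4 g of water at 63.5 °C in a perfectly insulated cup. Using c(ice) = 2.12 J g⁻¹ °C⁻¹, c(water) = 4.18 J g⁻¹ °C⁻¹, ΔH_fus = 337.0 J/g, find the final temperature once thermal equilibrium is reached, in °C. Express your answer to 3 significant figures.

T_f = 52.7 °C

Heat to bring ice to 0 °C and melt it: q₁ = 34.7×2.12×12.4 + 34.7×337.0 = 12606 J
Heat the water can supply cooling to 0 °C: 449.4×4.18×63.5 = 119284 J > q₁, so all ice melts.
Energy balance: 449.4×4.18×(63.5 − T) = 12606 + 34.7×4.18×(T − 0)
1878.492(63.5 − T) = 12606 + 145.046 T
119284 − 12606 = 2023.538 T
T = 106678 / 2023.538 = 52.72 °C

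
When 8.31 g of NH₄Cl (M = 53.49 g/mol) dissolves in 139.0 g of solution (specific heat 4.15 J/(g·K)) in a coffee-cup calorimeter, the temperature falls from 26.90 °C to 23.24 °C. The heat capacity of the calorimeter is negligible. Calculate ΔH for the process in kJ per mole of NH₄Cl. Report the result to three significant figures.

ΔH = 13.6 kJ/mol

|ΔT| = |23.24 − 26.90| = 3.66 °C
|q_surr| = (139.0 × 4.15) × 3.66 = 576.85 × 3.66 = 2111 J
n(NH₄Cl) = 8.31 / 53.49 = 0.1554 mol
Temperature fell, so q_rxn = +|q_surr| = 2.111 kJ
ΔH = q_rxn / n = 13.58 kJ/mol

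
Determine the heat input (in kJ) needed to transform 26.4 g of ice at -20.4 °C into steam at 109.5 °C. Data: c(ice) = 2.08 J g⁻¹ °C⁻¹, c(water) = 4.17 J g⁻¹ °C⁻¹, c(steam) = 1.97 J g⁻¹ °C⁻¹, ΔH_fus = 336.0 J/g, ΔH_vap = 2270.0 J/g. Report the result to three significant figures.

q = 81.4 kJ

q1 (heat ice -20.4→0.0 °C): 26.4 × 2.08 × 20.4 = 1120 J
q2 (melt at 0 °C): 26.4 × 336.0 = 8870 J
q3 (heat water 0.0→100.0 °C): 26.4 × 4.17 × 100.0 = 11009 J
q4 (vaporize at 100 °C): 26.4 × 2270.0 = 59928 J
q5 (heat steam 100.0→109.5 °C): 26.4 × 1.97 × 9.5 = 494 J
Total: 1120 + 8870 + 11009 + 59928 + 494 = 81421 J = 81.4 kJ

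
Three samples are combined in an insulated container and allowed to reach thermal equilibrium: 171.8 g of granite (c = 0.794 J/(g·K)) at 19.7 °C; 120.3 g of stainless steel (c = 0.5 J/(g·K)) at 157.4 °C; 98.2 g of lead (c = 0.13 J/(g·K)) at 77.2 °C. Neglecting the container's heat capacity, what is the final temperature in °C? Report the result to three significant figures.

Σ mᵢcᵢ(T − Tᵢ) = 0  ⇒  T = Σ mᵢcᵢTᵢ / Σ mᵢcᵢ
Σ mᵢcᵢ = 171.8×0.794 + 120.3×0.5 + 98.2×0.13 = 209.3252
Σ mᵢcᵢTᵢ = 136.4092×19.7 + 60.15×157.4 + 12.766×77.2 = 13140
T = 13140 / 209.3252 = 62.77 °C

T_f = 62.8 °C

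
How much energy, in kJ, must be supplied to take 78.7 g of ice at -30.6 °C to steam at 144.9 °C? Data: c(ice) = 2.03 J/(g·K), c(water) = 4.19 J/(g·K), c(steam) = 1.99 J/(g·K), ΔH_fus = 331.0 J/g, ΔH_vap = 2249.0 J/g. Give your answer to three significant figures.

q = 248 kJ

q1 (heat ice -30.6→0.0 °C): 78.7 × 2.03 × 30.6 = 4889 J
q2 (melt at 0 °C): 78.7 × 331.0 = 26050 J
q3 (heat water 0.0→100.0 °C): 78.7 × 4.19 × 100.0 = 32975 J
q4 (vaporize at 100 °C): 78.7 × 2249.0 = 176996 J
q5 (heat steam 100.0→144.9 °C): 78.7 × 1.99 × 44.9 = 7032 J
Total: 4889 + 26050 + 32975 + 176996 + 7032 = 247942 J = 248 kJ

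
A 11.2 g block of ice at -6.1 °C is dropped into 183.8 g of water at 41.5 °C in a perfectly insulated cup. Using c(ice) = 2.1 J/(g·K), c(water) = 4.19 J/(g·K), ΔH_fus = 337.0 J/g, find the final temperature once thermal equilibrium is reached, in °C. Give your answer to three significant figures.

Heat to bring ice to 0 °C and melt it: q₁ = 11.2×2.1×6.1 + 11.2×337.0 = 3917.9 J
Heat the water can supply cooling to 0 °C: 183.8×4.19×41.5 = 31960.1 J > q₁, so all ice melts.
Energy balance: 183.8×4.19×(41.5 − T) = 3917.9 + 11.2×4.19×(T − 0)
770.122(41.5 − T) = 3917.9 + 46.928 T
31960.1 − 3917.9 = 817.050 T
T = 28042.2 / 817.050 = 34.32 °C

T_f = 34.3 °C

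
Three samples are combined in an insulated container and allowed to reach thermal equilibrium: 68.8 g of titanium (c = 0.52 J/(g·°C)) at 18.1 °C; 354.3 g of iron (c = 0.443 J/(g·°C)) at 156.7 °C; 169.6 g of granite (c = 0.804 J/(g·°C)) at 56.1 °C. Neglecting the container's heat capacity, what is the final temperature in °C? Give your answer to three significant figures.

T_f = 99.9 °C

Σ mᵢcᵢ(T − Tᵢ) = 0  ⇒  T = Σ mᵢcᵢTᵢ / Σ mᵢcᵢ
Σ mᵢcᵢ = 68.8×0.52 + 354.3×0.443 + 169.6×0.804 = 329.0893
Σ mᵢcᵢTᵢ = 35.776×18.1 + 156.9549×156.7 + 136.3584×56.1 = 32892
T = 32892 / 329.0893 = 99.949 °C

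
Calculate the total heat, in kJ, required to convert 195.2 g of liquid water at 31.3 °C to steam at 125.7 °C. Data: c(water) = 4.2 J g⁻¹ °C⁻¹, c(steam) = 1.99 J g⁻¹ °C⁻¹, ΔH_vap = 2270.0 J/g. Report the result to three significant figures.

q1 (heat water 31.3→100.0 °C): 195.2 × 4.2 × 68.7 = 56323 J
q2 (vaporize at 100 °C): 195.2 × 2270.0 = 443104 J
q3 (heat steam 100.0→125.7 °C): 195.2 × 1.99 × 25.7 = 9983 J
Total: 56323 + 443104 + 9983 = 509410 J = 509 kJ

q = 509 kJ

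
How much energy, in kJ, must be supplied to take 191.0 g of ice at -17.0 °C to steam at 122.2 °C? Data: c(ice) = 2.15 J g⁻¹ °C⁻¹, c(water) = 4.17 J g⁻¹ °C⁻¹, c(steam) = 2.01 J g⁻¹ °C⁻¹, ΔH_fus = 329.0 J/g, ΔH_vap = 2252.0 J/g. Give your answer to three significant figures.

q1 (heat ice -17.0→0.0 °C): 191.0 × 2.15 × 17.0 = 6981 J
q2 (melt at 0 °C): 191.0 × 329.0 = 62839 J
q3 (heat water 0.0→100.0 °C): 191.0 × 4.17 × 100.0 = 79647 J
q4 (vaporize at 100 °C): 191.0 × 2252.0 = 430132 J
q5 (heat steam 100.0→122.2 °C): 191.0 × 2.01 × 22.2 = 8523 J
Total: 6981 + 62839 + 79647 + 430132 + 8523 = 588122 J = 588 kJ

q = 588 kJ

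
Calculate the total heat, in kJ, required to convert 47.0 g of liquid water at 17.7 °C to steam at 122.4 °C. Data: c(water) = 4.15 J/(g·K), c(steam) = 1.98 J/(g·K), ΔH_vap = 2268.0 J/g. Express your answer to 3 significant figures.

q = 125 kJ

q1 (heat water 17.7→100.0 °C): 47.0 × 4.15 × 82.3 = 16053 J
q2 (vaporize at 100 °C): 47.0 × 2268.0 = 106596 J
q3 (heat steam 100.0→122.4 °C): 47.0 × 1.98 × 22.4 = 2085 J
Total: 16053 + 106596 + 2085 = 124734 J = 125 kJ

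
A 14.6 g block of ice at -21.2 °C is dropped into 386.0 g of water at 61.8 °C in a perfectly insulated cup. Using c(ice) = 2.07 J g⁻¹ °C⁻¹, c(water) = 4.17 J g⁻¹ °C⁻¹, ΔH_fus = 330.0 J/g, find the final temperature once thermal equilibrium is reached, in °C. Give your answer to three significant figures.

Heat to bring ice to 0 °C and melt it: q₁ = 14.6×2.07×21.2 + 14.6×330.0 = 5458.7 J
Heat the water can supply cooling to 0 °C: 386.0×4.17×61.8 = 99474.5 J > q₁, so all ice melts.
Energy balance: 386.0×4.17×(61.8 − T) = 5458.7 + 14.6×4.17×(T − 0)
1609.62(61.8 − T) = 5458.7 + 60.882 T
99474.5 − 5458.7 = 1670.502 T
T = 94015.8 / 1670.502 = 56.28 °C

T_f = 56.3 °C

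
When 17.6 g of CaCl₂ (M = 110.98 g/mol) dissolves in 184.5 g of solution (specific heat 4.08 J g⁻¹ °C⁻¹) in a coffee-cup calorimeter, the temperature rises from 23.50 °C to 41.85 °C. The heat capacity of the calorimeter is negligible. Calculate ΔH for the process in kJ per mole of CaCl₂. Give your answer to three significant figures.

|ΔT| = |41.85 − 23.50| = 18.35 °C
|q_surr| = (184.5 × 4.08) × 18.35 = 752.76 × 18.35 = 13810 J
n(CaCl₂) = 17.6 / 110.98 = 0.1586 mol
Temperature rose, so q_rxn = −|q_surr| = -13.81 kJ
ΔH = q_rxn / n = -87.07 kJ/mol

ΔH = -87.1 kJ/mol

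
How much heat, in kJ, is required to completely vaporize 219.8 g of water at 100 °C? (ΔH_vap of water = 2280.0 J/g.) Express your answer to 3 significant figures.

q = 501 kJ

q = m × ΔH_vap = 219.8 × 2280.0 = 501100 J = 501 kJ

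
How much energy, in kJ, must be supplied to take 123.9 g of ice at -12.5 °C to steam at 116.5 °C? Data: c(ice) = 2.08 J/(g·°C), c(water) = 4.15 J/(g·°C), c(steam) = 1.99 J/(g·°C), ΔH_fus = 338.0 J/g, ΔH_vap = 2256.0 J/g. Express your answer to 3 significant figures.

q1 (heat ice -12.5→0.0 °C): 123.9 × 2.08 × 12.5 = 3221 J
q2 (melt at 0 °C): 123.9 × 338.0 = 41878 J
q3 (heat water 0.0→100.0 °C): 123.9 × 4.15 × 100.0 = 51419 J
q4 (vaporize at 100 °C): 123.9 × 2256.0 = 279518 J
q5 (heat steam 100.0→116.5 °C): 123.9 × 1.99 × 16.5 = 4068 J
Total: 3221 + 41878 + 51419 + 279518 + 4068 = 380104 J = 380 kJ

q = 380 kJ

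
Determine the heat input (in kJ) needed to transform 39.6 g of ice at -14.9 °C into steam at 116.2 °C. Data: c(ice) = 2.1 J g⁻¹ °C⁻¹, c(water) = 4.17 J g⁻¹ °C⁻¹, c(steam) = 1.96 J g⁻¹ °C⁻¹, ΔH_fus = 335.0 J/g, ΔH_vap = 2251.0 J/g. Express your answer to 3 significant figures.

q1 (heat ice -14.9→0.0 °C): 39.6 × 2.1 × 14.9 = 1239 J
q2 (melt at 0 °C): 39.6 × 335.0 = 13266 J
q3 (heat water 0.0→100.0 °C): 39.6 × 4.17 × 100.0 = 16513 J
q4 (vaporize at 100 °C): 39.6 × 2251.0 = 89140 J
q5 (heat steam 100.0→116.2 °C): 39.6 × 1.96 × 16.2 = 1257 J
Total: 1239 + 13266 + 16513 + 89140 + 1257 = 121415 J = 121 kJ

q = 121 kJ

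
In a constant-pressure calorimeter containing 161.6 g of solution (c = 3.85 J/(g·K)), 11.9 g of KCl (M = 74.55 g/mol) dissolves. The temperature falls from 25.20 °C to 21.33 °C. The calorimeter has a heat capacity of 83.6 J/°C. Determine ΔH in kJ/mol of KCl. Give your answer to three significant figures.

ΔH = 17.1 kJ/mol

|ΔT| = |21.33 − 25.20| = 3.87 °C
|q_surr| = (161.6 × 3.85 + 83.6) × 3.87 = 705.76 × 3.87 = 2731 J
n(KCl) = 11.9 / 74.55 = 0.1596 mol
Temperature fell, so q_rxn = +|q_surr| = 2.731 kJ
ΔH = q_rxn / n = 17.11 kJ/mol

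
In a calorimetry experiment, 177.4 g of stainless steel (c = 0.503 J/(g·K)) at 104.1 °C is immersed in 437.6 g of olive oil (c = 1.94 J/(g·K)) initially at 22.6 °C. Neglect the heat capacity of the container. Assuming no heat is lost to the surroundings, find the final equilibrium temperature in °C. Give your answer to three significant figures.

Heat lost by stainless steel = heat gained by olive oil.
(177.4)(0.503)(104.1 − T) = (437.6)(1.94)(T − 22.6)
89.2322 (104.1 − T) = 848.944 (T − 22.6)
9289.1 − 89.2322 T = 848.944 T − 19186
28475.1 = 938.1762 T
T = 30.35 °C

T_f = 30.4 °C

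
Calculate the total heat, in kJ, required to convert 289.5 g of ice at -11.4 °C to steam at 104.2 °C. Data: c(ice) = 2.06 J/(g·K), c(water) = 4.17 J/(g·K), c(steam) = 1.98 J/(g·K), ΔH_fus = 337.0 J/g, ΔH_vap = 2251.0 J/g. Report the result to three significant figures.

q = 879 kJ

q1 (heat ice -11.4→0.0 °C): 289.5 × 2.06 × 11.4 = 6799 J
q2 (melt at 0 °C): 289.5 × 337.0 = 97562 J
q3 (heat water 0.0→100.0 °C): 289.5 × 4.17 × 100.0 = 120722 J
q4 (vaporize at 100 °C): 289.5 × 2251.0 = 651665 J
q5 (heat steam 100.0→104.2 °C): 289.5 × 1.98 × 4.2 = 2407 J
Total: 6799 + 97562 + 120722 + 651665 + 2407 = 879155 J = 879 kJ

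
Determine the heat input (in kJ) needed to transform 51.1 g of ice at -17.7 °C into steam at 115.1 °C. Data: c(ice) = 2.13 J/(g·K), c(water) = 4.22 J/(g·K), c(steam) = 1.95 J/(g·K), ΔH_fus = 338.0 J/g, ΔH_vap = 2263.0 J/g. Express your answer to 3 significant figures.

q = 158 kJ

q1 (heat ice -17.7→0.0 °C): 51.1 × 2.13 × 17.7 = 1927 J
q2 (melt at 0 °C): 51.1 × 338.0 = 17272 J
q3 (heat water 0.0→100.0 °C): 51.1 × 4.22 × 100.0 = 21564 J
q4 (vaporize at 100 °C): 51.1 × 2263.0 = 115639 J
q5 (heat steam 100.0→115.1 °C): 51.1 × 1.95 × 15.1 = 1505 J
Total: 1927 + 17272 + 21564 + 115639 + 1505 = 157907 J = 158 kJ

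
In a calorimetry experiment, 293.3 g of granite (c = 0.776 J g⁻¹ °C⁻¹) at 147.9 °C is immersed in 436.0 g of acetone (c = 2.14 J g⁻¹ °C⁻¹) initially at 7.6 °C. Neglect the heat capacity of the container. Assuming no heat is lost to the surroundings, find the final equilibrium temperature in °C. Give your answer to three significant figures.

Heat lost by granite = heat gained by acetone.
(293.3)(0.776)(147.9 − T) = (436.0)(2.14)(T − 7.6)
227.6008 (147.9 − T) = 933.04 (T − 7.6)
33662 − 227.6008 T = 933.04 T − 7091.1
40753.1 = 1160.6408 T
T = 35.11 °C

T_f = 35.1 °C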